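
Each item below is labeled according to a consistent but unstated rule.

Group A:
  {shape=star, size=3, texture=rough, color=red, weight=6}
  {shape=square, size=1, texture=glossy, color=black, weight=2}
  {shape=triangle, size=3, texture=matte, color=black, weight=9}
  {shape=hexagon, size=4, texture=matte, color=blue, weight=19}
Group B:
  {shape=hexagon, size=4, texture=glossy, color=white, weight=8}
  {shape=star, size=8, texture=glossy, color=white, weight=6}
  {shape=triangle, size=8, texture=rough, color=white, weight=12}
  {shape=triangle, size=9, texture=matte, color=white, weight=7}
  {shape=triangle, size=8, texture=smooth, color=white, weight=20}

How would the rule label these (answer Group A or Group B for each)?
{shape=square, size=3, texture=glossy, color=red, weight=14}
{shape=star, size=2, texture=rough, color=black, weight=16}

Group A, Group A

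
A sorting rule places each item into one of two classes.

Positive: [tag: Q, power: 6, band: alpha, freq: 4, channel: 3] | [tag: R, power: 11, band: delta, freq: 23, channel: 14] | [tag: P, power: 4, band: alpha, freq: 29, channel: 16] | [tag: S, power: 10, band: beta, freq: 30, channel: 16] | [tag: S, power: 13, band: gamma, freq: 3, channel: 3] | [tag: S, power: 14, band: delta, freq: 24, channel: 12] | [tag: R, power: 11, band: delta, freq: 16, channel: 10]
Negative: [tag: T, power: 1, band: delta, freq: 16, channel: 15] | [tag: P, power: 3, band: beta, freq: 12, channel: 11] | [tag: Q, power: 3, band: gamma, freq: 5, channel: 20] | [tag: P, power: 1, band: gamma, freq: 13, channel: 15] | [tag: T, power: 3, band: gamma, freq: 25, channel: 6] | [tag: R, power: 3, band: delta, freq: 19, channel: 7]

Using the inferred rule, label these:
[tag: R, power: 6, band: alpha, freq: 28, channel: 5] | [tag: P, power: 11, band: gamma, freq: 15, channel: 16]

The distinguishing property — power ≥ 4 — holds for all the 'Positive' cases and none of the 'Negative' cases.
[tag: R, power: 6, band: alpha, freq: 28, channel: 5]: power = 6 — meets the rule, so Positive.
[tag: P, power: 11, band: gamma, freq: 15, channel: 16]: power = 11 — meets the rule, so Positive.

Positive, Positive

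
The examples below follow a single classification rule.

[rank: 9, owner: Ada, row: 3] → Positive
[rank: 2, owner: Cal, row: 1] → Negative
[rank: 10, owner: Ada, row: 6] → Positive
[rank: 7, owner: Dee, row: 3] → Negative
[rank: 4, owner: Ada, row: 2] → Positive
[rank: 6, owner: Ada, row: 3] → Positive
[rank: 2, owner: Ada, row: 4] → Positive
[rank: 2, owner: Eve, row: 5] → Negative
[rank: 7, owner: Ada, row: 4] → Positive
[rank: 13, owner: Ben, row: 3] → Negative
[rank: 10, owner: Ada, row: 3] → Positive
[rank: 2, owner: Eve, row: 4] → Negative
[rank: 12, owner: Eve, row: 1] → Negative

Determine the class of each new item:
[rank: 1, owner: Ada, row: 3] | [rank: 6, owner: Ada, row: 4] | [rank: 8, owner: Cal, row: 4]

Positive, Positive, Negative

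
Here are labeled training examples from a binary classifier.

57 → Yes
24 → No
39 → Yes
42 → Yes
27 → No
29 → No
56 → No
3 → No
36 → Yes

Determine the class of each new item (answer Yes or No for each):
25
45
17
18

The pattern is that an item is 'Yes' exactly when: multiple of 3 AND at least 29.
25: No (25 = 3·8 + 1, 25 < 29). 45: Yes (45 = 3·15, 45 ≥ 29). 17: No (17 = 3·5 + 2, 17 < 29). 18: No (18 = 3·6, 18 < 29).

No, Yes, No, No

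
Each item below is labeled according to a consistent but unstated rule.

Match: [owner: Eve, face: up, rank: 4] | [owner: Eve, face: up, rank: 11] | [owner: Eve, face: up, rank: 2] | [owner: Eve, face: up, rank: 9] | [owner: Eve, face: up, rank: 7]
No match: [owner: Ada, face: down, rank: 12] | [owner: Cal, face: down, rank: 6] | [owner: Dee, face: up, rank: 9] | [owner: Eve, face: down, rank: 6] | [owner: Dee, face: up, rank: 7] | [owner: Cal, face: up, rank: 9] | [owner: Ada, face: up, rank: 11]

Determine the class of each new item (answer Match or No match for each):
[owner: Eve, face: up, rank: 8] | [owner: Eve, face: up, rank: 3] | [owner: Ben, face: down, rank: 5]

The distinguishing property — owner is Eve AND face is up — holds for all the 'Match' cases and none of the 'No match' cases.
[owner: Eve, face: up, rank: 8]: owner is Eve, face is up — satisfies this, so Match. [owner: Eve, face: up, rank: 3]: owner is Eve, face is up — satisfies this, so Match. [owner: Ben, face: down, rank: 5]: owner is Ben, face is down — does not pass, so No match.

Match, Match, No match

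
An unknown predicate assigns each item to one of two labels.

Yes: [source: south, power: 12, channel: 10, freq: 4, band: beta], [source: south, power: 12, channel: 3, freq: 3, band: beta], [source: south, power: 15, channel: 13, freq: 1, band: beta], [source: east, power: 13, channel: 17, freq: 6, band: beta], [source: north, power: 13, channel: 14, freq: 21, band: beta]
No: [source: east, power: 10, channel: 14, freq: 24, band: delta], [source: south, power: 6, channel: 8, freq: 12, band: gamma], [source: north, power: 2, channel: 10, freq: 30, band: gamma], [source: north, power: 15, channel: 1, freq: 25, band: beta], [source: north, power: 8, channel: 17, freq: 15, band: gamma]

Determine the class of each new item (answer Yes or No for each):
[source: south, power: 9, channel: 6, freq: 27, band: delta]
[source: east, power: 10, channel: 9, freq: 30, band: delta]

No, No

The pattern is that an item is 'Yes' exactly when: band is beta AND freq ≤ 21.
[source: south, power: 9, channel: 6, freq: 27, band: delta]: No (band is delta, freq = 27).
[source: east, power: 10, channel: 9, freq: 30, band: delta]: No (band is delta, freq = 30).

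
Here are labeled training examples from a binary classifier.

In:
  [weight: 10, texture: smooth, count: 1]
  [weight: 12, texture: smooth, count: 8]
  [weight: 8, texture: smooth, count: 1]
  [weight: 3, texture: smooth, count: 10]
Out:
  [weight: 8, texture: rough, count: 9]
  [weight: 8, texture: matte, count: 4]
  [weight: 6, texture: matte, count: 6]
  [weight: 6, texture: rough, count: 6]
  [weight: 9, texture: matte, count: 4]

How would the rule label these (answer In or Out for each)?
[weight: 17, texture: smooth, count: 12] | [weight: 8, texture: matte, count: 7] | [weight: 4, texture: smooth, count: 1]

The rule appears to be: texture is smooth.
[weight: 17, texture: smooth, count: 12] → texture is smooth → In.
[weight: 8, texture: matte, count: 7] → texture is matte → Out.
[weight: 4, texture: smooth, count: 1] → texture is smooth → In.

In, Out, In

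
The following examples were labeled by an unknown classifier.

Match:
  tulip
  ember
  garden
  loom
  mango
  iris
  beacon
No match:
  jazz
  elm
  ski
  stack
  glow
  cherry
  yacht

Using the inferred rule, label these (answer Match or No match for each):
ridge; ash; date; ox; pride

The rule appears to be: has ≥ 2 vowels.
ridge: 2 vowels — has this property, so Match.
ash: 1 vowel — doesn't qualify, so No match.
date: 2 vowels — has this property, so Match.
ox: 1 vowel — doesn't qualify, so No match.
pride: 2 vowels — has this property, so Match.

Match, No match, Match, No match, Match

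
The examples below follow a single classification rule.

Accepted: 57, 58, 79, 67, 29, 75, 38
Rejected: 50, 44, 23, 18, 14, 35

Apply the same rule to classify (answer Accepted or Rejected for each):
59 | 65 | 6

The rule appears to be: digit sum ≥ 10.
59: digit sum 5+9 = 14, matches → Accepted.
65: digit sum 6+5 = 11, matches → Accepted.
6: digit sum 6, fails this test → Rejected.

Accepted, Accepted, Rejected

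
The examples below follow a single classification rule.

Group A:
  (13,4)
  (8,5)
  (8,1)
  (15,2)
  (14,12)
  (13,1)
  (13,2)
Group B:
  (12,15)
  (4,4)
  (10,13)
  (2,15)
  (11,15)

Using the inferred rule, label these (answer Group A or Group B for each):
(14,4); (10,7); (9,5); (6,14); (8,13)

Group A, Group A, Group A, Group B, Group B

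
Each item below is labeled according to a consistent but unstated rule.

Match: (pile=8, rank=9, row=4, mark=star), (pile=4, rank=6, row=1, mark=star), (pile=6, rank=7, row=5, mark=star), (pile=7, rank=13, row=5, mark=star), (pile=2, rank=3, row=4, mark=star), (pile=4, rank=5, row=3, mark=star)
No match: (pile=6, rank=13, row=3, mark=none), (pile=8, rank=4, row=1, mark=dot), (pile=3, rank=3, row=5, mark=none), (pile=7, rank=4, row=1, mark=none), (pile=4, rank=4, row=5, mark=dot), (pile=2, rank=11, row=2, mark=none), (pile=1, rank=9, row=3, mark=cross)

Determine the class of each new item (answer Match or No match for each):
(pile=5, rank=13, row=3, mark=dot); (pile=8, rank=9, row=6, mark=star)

No match, Match

The classifier is using: mark is star.
(pile=5, rank=13, row=3, mark=dot) → mark is dot → No match.
(pile=8, rank=9, row=6, mark=star) → mark is star → Match.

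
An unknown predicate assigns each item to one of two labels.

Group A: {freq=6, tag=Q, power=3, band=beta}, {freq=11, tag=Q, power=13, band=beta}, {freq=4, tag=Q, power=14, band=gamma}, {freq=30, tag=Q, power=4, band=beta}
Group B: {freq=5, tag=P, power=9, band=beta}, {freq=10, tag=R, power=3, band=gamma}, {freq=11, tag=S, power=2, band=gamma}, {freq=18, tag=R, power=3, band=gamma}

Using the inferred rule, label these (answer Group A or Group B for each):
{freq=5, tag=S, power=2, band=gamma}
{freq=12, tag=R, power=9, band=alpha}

Group B, Group B

Rule: tag is Q. This holds for each 'Group A' example and fails for each 'Group B' one.
{freq=5, tag=S, power=2, band=gamma} — tag is S, hence Group B.
{freq=12, tag=R, power=9, band=alpha} — tag is R, hence Group B.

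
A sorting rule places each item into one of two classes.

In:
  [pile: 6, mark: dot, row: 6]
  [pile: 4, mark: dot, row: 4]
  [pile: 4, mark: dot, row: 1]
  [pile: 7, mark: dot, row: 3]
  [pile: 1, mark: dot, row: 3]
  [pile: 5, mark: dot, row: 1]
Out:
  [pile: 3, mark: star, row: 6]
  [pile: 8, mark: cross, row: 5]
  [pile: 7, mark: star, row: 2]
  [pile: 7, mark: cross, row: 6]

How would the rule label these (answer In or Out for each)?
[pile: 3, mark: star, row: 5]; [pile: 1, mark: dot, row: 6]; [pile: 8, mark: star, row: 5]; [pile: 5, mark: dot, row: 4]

The distinguishing property — mark is dot — holds for all the 'In' cases and none of the 'Out' cases.
[pile: 3, mark: star, row: 5]: mark is star, fails this test → Out.
[pile: 1, mark: dot, row: 6]: mark is dot, matches → In.
[pile: 8, mark: star, row: 5]: mark is star, fails this test → Out.
[pile: 5, mark: dot, row: 4]: mark is dot, matches → In.

Out, In, Out, In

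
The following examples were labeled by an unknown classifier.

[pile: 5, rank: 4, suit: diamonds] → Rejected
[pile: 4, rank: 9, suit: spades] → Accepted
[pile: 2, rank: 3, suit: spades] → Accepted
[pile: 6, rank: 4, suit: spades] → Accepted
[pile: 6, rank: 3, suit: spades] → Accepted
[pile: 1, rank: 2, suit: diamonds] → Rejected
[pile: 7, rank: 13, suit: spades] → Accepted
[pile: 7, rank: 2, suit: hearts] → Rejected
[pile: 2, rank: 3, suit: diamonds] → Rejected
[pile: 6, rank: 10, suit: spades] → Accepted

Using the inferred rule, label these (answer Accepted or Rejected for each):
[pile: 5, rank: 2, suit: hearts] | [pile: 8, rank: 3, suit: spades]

The rule appears to be: suit is spades.
[pile: 5, rank: 2, suit: hearts] — suit is hearts, hence Rejected. [pile: 8, rank: 3, suit: spades] — suit is spades, hence Accepted.

Rejected, Accepted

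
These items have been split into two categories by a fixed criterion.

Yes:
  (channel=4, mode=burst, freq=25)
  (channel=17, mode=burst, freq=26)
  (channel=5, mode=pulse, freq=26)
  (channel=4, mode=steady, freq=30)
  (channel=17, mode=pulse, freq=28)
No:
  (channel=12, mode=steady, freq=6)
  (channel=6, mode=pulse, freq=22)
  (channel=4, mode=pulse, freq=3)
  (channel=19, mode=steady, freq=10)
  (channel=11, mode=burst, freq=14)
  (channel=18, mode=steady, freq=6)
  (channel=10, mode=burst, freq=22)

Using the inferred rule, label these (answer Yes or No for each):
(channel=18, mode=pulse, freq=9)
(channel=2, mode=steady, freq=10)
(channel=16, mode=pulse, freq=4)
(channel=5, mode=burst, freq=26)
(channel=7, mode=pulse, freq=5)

No, No, No, Yes, No

One predicate separates the groups cleanly: freq ≥ 25.
(channel=18, mode=pulse, freq=9) → freq = 9 → No. (channel=2, mode=steady, freq=10) → freq = 10 → No. (channel=16, mode=pulse, freq=4) → freq = 4 → No. (channel=5, mode=burst, freq=26) → freq = 26 → Yes. (channel=7, mode=pulse, freq=5) → freq = 5 → No.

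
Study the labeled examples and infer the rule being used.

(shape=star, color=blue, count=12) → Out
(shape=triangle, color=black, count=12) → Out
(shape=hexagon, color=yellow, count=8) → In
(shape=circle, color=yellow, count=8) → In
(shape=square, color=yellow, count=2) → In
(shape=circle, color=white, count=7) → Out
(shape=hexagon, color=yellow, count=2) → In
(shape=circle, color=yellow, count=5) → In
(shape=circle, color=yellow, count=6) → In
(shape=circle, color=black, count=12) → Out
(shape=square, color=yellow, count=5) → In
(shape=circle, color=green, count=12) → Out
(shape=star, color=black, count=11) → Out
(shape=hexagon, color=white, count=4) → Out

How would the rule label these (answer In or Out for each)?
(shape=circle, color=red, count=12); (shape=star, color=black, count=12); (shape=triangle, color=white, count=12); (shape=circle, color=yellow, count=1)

The simplest hypothesis consistent with all the labels is: color is yellow.
(shape=circle, color=red, count=12): color is red, does not fit → Out.
(shape=star, color=black, count=12): color is black, does not fit → Out.
(shape=triangle, color=white, count=12): color is white, does not fit → Out.
(shape=circle, color=yellow, count=1): color is yellow, satisfies this → In.

Out, Out, Out, In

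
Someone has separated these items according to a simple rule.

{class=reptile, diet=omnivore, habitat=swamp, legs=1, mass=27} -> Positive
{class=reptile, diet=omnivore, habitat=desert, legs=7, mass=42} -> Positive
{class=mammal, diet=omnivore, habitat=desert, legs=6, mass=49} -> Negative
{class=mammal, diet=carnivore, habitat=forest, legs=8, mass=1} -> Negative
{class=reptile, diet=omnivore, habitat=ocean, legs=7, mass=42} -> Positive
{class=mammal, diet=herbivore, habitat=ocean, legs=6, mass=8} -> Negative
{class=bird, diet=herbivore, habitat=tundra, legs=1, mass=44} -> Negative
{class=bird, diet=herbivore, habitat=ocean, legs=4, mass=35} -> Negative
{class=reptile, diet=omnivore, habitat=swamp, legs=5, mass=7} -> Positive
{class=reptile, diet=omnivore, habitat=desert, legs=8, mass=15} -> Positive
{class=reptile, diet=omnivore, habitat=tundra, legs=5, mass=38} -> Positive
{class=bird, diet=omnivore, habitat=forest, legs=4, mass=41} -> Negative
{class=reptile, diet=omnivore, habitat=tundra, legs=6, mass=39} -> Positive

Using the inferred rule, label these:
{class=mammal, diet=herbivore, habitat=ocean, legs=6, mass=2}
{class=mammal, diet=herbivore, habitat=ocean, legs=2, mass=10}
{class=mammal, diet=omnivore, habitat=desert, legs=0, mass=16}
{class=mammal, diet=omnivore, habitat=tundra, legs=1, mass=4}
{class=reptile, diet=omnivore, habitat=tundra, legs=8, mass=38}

Negative, Negative, Negative, Negative, Positive

The rule appears to be: class is reptile.
{class=mammal, diet=herbivore, habitat=ocean, legs=6, mass=2} → class is mammal → Negative.
{class=mammal, diet=herbivore, habitat=ocean, legs=2, mass=10} → class is mammal → Negative.
{class=mammal, diet=omnivore, habitat=desert, legs=0, mass=16} → class is mammal → Negative.
{class=mammal, diet=omnivore, habitat=tundra, legs=1, mass=4} → class is mammal → Negative.
{class=reptile, diet=omnivore, habitat=tundra, legs=8, mass=38} → class is reptile → Positive.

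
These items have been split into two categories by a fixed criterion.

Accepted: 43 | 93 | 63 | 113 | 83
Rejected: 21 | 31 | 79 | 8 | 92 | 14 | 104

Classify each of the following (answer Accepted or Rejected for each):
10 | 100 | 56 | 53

Checking candidate rules against both groups, what survives is: ends in digit 3.
10: Rejected (last digit 0).
100: Rejected (last digit 0).
56: Rejected (last digit 6).
53: Accepted (last digit 3).

Rejected, Rejected, Rejected, Accepted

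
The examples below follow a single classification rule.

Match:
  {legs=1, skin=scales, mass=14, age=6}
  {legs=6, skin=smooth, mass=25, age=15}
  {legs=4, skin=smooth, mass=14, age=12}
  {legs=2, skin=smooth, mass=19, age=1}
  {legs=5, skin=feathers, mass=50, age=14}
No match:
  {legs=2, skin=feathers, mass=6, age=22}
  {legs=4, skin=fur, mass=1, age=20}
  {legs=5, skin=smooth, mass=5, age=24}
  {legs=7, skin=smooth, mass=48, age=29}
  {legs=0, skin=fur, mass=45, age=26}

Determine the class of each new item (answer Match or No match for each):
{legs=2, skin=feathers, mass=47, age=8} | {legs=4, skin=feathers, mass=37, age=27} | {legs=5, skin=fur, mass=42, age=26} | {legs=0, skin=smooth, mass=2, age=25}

The distinguishing property — age ≤ 15 — holds for all the 'Match' cases and none of the 'No match' cases.
{legs=2, skin=feathers, mass=47, age=8}: age = 8 — qualifies, so Match.
{legs=4, skin=feathers, mass=37, age=27}: age = 27 — fails the rule, so No match.
{legs=5, skin=fur, mass=42, age=26}: age = 26 — fails the rule, so No match.
{legs=0, skin=smooth, mass=2, age=25}: age = 25 — fails the rule, so No match.

Match, No match, No match, No match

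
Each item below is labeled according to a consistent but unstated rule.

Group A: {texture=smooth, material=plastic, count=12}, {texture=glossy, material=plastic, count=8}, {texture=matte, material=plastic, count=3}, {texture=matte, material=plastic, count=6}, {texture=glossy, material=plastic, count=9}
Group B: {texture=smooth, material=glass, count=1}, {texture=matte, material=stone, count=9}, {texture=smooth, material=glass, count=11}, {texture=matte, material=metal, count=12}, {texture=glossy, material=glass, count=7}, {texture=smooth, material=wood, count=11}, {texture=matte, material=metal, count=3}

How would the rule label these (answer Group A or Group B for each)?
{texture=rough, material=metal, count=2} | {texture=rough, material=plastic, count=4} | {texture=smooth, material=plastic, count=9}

The distinguishing property — material is plastic — holds for all the 'Group A' cases and none of the 'Group B' cases.
{texture=rough, material=metal, count=2}: material is metal, does not pass → Group B. {texture=rough, material=plastic, count=4}: material is plastic, passes → Group A. {texture=smooth, material=plastic, count=9}: material is plastic, passes → Group A.

Group B, Group A, Group A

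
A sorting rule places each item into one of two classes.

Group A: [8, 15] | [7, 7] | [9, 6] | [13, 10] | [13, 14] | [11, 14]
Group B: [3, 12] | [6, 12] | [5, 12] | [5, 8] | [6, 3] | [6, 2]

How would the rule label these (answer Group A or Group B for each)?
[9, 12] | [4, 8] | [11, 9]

Group A, Group B, Group A

The distinguishing property — first ≥ 7 — holds for all the 'Group A' cases and none of the 'Group B' cases.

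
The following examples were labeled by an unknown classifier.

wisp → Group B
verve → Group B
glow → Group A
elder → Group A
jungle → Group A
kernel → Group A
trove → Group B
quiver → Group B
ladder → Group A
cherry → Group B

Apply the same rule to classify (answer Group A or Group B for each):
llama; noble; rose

Group A, Group A, Group B

Comparing the two groups points to one rule — contains 'l'.
llama: has 'l' — passes, so Group A.
noble: has 'l' — passes, so Group A.
rose: no 'l' — does not satisfy this, so Group B.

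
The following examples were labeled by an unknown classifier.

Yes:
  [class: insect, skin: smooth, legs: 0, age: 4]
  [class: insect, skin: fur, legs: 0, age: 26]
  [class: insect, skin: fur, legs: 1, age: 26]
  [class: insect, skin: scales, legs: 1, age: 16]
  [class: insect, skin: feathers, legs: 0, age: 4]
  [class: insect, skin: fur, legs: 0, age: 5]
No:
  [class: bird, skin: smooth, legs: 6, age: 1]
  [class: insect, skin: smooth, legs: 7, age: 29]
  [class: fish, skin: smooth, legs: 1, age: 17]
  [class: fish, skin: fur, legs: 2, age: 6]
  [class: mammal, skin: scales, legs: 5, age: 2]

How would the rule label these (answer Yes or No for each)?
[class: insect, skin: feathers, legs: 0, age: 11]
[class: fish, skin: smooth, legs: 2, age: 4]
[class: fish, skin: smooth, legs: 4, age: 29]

Every 'Yes' example satisfies: class is insect AND age ≤ 26. None of the 'No' examples do.
[class: insect, skin: feathers, legs: 0, age: 11]: Yes (class is insect, age = 11).
[class: fish, skin: smooth, legs: 2, age: 4]: No (class is fish, age = 4).
[class: fish, skin: smooth, legs: 4, age: 29]: No (class is fish, age = 29).

Yes, No, No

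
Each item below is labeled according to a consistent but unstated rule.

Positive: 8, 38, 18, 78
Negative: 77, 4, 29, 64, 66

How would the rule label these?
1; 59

Negative, Negative

The pattern is that an item is 'Positive' exactly when: ends in digit 8.
1 — last digit 1, hence Negative.
59 — last digit 9, hence Negative.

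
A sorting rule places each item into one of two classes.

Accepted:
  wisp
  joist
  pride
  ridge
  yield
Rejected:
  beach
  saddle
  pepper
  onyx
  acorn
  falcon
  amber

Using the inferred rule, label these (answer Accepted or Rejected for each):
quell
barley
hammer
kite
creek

Rejected, Rejected, Rejected, Accepted, Rejected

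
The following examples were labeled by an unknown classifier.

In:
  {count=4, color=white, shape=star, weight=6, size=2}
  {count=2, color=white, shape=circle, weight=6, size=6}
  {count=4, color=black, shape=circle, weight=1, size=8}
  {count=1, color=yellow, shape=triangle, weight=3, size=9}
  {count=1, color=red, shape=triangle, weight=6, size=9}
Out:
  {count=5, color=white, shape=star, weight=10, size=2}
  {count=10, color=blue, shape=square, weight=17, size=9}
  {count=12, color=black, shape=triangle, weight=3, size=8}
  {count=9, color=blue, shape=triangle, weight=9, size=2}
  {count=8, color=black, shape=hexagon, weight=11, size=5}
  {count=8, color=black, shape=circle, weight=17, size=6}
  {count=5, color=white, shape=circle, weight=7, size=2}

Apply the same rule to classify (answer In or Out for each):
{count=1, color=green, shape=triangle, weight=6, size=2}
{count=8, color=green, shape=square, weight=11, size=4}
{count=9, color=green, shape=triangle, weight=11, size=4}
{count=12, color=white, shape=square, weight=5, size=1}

In, Out, Out, Out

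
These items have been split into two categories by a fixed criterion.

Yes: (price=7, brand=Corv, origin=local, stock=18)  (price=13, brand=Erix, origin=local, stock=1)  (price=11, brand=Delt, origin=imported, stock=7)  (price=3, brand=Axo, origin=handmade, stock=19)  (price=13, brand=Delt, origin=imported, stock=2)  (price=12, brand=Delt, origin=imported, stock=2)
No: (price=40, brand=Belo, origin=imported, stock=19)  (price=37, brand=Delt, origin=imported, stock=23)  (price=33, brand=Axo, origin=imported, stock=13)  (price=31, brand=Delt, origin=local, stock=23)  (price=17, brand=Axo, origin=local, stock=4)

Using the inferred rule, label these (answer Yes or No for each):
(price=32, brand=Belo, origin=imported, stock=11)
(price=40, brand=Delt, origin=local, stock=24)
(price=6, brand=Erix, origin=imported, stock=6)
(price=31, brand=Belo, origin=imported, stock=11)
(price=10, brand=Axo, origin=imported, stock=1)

All 'Yes' examples share one property — price ≤ 13 — and every 'No' example lacks it.

No, No, Yes, No, Yes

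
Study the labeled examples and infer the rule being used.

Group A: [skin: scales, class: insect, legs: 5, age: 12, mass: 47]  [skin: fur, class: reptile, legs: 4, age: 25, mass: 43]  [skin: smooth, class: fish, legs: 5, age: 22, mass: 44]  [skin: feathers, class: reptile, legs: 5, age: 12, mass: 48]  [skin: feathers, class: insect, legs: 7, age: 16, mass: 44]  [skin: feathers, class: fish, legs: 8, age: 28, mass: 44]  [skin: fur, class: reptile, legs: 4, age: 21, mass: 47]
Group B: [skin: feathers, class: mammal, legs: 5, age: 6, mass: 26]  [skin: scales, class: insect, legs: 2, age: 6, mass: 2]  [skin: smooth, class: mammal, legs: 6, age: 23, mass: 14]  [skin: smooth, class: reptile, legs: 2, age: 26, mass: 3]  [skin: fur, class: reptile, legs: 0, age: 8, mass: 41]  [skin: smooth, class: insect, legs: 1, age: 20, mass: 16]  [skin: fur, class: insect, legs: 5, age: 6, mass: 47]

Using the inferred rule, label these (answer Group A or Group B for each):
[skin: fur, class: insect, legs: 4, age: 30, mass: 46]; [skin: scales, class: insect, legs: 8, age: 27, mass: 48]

'Group A' ⟺ mass ≥ 43 AND age ≥ 8.
[skin: fur, class: insect, legs: 4, age: 30, mass: 46]: mass = 46, age = 30 — checks out, so Group A.
[skin: scales, class: insect, legs: 8, age: 27, mass: 48]: mass = 48, age = 27 — checks out, so Group A.

Group A, Group A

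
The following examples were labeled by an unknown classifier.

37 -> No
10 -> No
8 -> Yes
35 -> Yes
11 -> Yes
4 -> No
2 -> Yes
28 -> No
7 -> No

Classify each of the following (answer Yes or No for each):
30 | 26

No, Yes

One predicate separates the groups cleanly: ≡ 2 (mod 3).
30 → 30 mod 3 = 0 → No.
26 → 26 mod 3 = 2 → Yes.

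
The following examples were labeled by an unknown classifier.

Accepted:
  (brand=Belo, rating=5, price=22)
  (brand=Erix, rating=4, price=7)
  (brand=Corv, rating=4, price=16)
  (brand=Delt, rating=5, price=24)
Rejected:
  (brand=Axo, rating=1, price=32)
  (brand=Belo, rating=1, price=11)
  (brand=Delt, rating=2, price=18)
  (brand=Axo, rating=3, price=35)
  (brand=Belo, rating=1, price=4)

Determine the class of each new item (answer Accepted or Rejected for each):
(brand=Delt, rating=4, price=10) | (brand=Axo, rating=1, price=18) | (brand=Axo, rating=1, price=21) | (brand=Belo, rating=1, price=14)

Accepted, Rejected, Rejected, Rejected

The pattern is that an item is 'Accepted' exactly when: rating ≥ 4.
(brand=Delt, rating=4, price=10): rating = 4, fits → Accepted.
(brand=Axo, rating=1, price=18): rating = 1, does not fit → Rejected.
(brand=Axo, rating=1, price=21): rating = 1, does not fit → Rejected.
(brand=Belo, rating=1, price=14): rating = 1, does not fit → Rejected.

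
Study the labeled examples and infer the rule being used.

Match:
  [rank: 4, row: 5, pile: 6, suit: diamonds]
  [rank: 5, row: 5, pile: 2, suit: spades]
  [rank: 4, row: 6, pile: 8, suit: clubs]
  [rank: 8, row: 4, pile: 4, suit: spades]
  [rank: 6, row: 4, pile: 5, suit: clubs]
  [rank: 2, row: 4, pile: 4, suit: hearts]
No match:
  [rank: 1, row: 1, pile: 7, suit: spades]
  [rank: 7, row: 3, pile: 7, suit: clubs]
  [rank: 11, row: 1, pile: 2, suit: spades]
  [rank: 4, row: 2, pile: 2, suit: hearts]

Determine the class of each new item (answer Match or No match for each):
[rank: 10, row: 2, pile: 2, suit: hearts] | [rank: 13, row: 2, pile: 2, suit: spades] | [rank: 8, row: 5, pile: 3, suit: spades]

No match, No match, Match

The pattern is that an item is 'Match' exactly when: row ≥ 4.
[rank: 10, row: 2, pile: 2, suit: hearts] — row = 2, hence No match. [rank: 13, row: 2, pile: 2, suit: spades] — row = 2, hence No match. [rank: 8, row: 5, pile: 3, suit: spades] — row = 5, hence Match.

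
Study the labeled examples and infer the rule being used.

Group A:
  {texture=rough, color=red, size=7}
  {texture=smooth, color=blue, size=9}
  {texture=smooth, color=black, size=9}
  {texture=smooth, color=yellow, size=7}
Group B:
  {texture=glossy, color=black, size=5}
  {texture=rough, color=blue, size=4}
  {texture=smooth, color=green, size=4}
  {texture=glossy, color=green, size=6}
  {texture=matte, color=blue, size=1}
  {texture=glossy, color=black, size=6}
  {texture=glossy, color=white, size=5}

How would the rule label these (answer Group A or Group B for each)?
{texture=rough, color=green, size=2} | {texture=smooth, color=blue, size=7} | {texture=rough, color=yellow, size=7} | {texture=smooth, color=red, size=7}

The common property of the 'Group A' items is: size ≥ 7. No 'Group B' item has it.
{texture=rough, color=green, size=2}: size = 2, doesn't match → Group B.
{texture=smooth, color=blue, size=7}: size = 7, matches → Group A.
{texture=rough, color=yellow, size=7}: size = 7, matches → Group A.
{texture=smooth, color=red, size=7}: size = 7, matches → Group A.

Group B, Group A, Group A, Group A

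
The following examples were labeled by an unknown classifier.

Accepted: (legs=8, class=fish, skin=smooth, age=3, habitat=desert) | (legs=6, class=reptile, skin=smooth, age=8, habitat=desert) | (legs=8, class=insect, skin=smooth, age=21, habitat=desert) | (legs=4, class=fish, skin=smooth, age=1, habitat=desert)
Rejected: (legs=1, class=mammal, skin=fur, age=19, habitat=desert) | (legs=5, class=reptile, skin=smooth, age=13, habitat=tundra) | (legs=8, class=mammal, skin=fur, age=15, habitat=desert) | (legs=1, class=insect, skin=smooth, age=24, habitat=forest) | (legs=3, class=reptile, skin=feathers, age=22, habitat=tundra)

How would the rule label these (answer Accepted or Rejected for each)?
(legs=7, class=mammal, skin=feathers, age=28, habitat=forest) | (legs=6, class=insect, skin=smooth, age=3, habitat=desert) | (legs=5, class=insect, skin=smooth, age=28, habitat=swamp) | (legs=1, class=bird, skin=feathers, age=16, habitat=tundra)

The pattern is that an item is 'Accepted' exactly when: skin is smooth AND habitat is desert.

Rejected, Accepted, Rejected, Rejected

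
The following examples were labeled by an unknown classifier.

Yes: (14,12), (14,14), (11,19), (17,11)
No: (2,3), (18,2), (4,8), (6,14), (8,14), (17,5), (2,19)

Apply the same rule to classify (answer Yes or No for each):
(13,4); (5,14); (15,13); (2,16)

No, No, Yes, No

'Yes' ⟺ sum ≥ 26.
No: (13,4), since 13+4 = 17.
No: (5,14), since 5+14 = 19.
Yes: (15,13), since 15+13 = 28.
No: (2,16), since 2+16 = 18.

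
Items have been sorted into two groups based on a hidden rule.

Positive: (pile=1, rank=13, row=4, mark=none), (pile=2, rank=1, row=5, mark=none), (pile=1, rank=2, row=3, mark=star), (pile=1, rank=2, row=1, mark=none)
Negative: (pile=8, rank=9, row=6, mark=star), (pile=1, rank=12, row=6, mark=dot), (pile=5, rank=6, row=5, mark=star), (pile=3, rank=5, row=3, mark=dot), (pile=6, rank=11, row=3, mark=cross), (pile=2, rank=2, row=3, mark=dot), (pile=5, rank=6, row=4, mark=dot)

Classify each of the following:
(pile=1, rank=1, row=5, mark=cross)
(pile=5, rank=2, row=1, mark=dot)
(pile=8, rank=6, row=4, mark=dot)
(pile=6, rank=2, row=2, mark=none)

Positive, Negative, Negative, Negative

The simplest hypothesis consistent with all the labels is: mark is not dot AND pile ≤ 2.
(pile=1, rank=1, row=5, mark=cross): mark is cross, pile = 1 — satisfies this, so Positive.
(pile=5, rank=2, row=1, mark=dot): mark is dot, pile = 5 — does not satisfy this, so Negative.
(pile=8, rank=6, row=4, mark=dot): mark is dot, pile = 8 — does not satisfy this, so Negative.
(pile=6, rank=2, row=2, mark=none): mark is none, pile = 6 — does not satisfy this, so Negative.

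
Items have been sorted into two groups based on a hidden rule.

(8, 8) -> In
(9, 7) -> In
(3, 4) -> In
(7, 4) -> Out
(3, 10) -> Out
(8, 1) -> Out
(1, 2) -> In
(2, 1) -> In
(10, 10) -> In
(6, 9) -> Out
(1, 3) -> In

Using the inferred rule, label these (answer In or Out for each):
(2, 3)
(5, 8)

In, Out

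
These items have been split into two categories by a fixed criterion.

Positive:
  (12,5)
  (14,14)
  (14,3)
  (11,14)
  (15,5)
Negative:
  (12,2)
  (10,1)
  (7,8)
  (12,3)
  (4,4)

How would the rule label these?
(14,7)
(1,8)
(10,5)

Positive, Negative, Negative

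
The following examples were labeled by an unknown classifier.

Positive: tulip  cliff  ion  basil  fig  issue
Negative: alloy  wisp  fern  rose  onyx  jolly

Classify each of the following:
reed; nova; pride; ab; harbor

Negative, Negative, Positive, Negative, Negative

The common property of the 'Positive' items is: odd length AND contains 'i'. No 'Negative' item has it.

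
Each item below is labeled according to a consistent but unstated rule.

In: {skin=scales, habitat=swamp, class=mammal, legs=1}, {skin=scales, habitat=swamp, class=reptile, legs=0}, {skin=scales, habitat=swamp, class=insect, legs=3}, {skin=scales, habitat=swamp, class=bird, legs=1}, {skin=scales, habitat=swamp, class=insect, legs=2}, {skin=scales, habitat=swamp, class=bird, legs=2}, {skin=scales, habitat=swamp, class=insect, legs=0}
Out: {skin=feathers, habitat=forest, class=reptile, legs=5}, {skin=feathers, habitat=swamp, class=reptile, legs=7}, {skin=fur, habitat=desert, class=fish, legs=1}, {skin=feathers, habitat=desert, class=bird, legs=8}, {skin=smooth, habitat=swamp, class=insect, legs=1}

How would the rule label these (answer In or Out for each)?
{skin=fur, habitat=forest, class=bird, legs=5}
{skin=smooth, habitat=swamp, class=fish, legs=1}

Out, Out

The classifier is using: skin is scales.
Out: {skin=fur, habitat=forest, class=bird, legs=5}, since skin is fur.
Out: {skin=smooth, habitat=swamp, class=fish, legs=1}, since skin is smooth.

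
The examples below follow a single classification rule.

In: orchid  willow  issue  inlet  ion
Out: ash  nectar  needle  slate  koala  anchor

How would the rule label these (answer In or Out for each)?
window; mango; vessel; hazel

The common property of the 'In' items is: contains 'i'. No 'Out' item has it.
In: window, since has 'i'.
Out: mango, since no 'i'.
Out: vessel, since no 'i'.
Out: hazel, since no 'i'.

In, Out, Out, Out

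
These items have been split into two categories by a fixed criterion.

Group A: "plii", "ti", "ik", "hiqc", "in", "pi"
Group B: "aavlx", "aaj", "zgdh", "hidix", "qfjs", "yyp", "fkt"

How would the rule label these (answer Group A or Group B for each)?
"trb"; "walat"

Group B, Group B

All 'Group A' examples share one property — even length AND contains 'i' — and every 'Group B' example lacks it.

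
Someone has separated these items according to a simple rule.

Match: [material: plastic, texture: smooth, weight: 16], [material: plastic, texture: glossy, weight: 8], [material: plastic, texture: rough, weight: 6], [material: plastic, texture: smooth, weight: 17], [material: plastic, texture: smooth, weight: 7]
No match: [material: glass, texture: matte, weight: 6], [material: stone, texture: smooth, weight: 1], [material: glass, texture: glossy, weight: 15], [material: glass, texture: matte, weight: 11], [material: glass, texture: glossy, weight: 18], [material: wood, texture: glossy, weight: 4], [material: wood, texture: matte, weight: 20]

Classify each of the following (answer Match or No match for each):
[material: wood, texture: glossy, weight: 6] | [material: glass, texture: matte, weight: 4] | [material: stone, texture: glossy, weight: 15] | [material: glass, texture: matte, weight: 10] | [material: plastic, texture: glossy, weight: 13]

No match, No match, No match, No match, Match

Checking candidate rules against both groups, what survives is: material is plastic.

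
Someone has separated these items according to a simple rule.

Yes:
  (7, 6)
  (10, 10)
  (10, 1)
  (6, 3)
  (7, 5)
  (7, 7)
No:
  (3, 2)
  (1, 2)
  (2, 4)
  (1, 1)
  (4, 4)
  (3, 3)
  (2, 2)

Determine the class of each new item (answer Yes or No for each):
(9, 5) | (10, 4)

Yes, Yes

Rule: sum ≥ 9. This holds for each 'Yes' example and fails for each 'No' one.
(9, 5) → 9+5 = 14 → Yes.
(10, 4) → 10+4 = 14 → Yes.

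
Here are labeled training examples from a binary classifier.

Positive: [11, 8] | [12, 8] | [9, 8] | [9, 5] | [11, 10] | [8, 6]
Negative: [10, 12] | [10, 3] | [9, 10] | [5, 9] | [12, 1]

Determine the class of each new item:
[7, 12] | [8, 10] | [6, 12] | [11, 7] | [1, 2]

Negative, Negative, Negative, Positive, Negative

The distinguishing property — first > second AND sum ≥ 14 — holds for all the 'Positive' cases and none of the 'Negative' cases.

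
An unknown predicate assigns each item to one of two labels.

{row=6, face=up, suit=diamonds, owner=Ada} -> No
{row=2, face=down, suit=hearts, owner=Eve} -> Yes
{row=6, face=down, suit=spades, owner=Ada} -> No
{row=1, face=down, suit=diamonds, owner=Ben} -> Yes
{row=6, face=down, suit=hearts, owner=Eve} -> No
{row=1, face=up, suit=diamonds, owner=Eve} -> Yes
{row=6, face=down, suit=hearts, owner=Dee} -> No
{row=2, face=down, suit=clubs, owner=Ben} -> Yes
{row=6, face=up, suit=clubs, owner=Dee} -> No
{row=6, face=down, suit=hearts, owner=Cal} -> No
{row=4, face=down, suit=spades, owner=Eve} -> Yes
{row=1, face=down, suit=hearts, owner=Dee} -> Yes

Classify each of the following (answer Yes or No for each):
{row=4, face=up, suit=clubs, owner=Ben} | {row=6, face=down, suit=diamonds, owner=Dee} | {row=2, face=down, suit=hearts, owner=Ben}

Yes, No, Yes

The common property of the 'Yes' items is: row ≤ 4. No 'No' item has it.
{row=4, face=up, suit=clubs, owner=Ben}: row = 4 — fits, so Yes.
{row=6, face=down, suit=diamonds, owner=Dee}: row = 6 — does not pass, so No.
{row=2, face=down, suit=hearts, owner=Ben}: row = 2 — fits, so Yes.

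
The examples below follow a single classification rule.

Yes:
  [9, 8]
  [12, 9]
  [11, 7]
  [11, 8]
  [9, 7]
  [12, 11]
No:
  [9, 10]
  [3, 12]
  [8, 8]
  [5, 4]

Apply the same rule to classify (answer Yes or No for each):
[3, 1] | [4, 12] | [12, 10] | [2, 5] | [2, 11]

No, No, Yes, No, No

The rule appears to be: first > second AND sum ≥ 15.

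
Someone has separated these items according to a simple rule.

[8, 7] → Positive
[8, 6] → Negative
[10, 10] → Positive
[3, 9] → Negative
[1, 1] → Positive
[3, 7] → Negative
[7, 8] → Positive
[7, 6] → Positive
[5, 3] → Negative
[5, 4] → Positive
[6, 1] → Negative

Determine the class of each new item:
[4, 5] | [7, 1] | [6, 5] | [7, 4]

All 'Positive' examples share one property — |first − second| ≤ 1 — and every 'Negative' example lacks it.
[4, 5]: |4−5| = 1, fits → Positive. [7, 1]: |7−1| = 6, doesn't qualify → Negative. [6, 5]: |6−5| = 1, fits → Positive. [7, 4]: |7−4| = 3, doesn't qualify → Negative.

Positive, Negative, Positive, Negative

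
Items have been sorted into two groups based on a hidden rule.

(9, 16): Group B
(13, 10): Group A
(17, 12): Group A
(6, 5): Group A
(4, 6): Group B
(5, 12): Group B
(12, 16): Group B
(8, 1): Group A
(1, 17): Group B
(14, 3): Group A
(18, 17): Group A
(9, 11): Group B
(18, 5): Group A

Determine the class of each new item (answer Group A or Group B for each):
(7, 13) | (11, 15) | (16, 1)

A rule that fits every label: first > second — true of each 'Group A' example, false of each 'Group B' one.
(7, 13) — 7 < 13, hence Group B.
(11, 15) — 11 < 15, hence Group B.
(16, 1) — 16 > 1, hence Group A.

Group B, Group B, Group A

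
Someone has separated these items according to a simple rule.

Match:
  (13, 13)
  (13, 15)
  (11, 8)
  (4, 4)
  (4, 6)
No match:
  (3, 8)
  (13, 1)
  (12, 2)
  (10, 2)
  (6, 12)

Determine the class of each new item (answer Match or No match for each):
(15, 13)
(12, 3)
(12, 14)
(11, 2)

The pattern is that an item is 'Match' exactly when: |first − second| ≤ 3.
(15, 13): |15−13| = 2, has this property → Match.
(12, 3): |12−3| = 9, does not fit → No match.
(12, 14): |12−14| = 2, has this property → Match.
(11, 2): |11−2| = 9, does not fit → No match.

Match, No match, Match, No match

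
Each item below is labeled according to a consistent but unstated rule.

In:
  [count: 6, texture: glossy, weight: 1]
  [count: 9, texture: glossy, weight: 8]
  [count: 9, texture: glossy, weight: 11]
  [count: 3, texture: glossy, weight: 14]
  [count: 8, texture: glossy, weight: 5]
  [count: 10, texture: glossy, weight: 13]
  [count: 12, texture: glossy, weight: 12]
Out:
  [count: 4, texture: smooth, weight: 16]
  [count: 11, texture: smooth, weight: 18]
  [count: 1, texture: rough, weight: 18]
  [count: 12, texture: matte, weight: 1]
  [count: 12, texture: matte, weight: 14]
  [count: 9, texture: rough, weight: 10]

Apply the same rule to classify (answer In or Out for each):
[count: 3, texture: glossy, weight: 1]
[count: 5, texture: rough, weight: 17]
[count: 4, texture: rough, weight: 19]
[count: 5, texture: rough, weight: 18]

Rule: texture is glossy. This holds for each 'In' example and fails for each 'Out' one.
[count: 3, texture: glossy, weight: 1] → texture is glossy → In. [count: 5, texture: rough, weight: 17] → texture is rough → Out. [count: 4, texture: rough, weight: 19] → texture is rough → Out. [count: 5, texture: rough, weight: 18] → texture is rough → Out.

In, Out, Out, Out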